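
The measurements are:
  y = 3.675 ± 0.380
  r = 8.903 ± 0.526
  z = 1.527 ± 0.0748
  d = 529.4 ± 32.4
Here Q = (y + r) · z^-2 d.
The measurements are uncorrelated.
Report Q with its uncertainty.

Let u = y + r = 12.58. δu = √(δy² + δr²) = √(0.144 + 0.277) = 0.649, so δu/u = 0.0516.
Q is then a monomial in u, z, d:
δQ/Q = √((δu/u)² + (-2·δz/z)² + (1·δd/d)²) = √(0.00266 + 0.00960 + 0.00375) = 0.127
Q = 2856, so δQ = 0.127 × 2856 = 361.

2856 ± 361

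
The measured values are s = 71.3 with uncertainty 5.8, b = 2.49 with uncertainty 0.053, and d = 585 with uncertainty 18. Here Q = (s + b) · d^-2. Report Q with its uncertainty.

Let u = s + b = 73.8. δu = √(δs² + δb²) = √(33.6 + 0.00281) = 5.80, so δu/u = 0.0786.
Q is then a monomial in u, d:
δQ/Q = √((δu/u)² + (-2·δd/d)²) = √(0.00618 + 0.00379) = 0.0998
Q = 0.000216, so δQ = 0.0998 × 0.000216 = 2.15e-05.

(2.16 ± 0.215) × 10^-4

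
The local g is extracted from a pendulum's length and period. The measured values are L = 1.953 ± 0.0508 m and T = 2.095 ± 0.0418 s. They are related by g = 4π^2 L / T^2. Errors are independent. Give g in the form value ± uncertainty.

Relative error in a monomial: (δg/g)² = Σ (nᵢ · δxᵢ/xᵢ)².
  (1·δL/L)² = (1×0.0260)² = 0.000677;  (-2·δT/T)² = (-2×0.0200)² = 0.00159
δg/g = √(0.00227) = 0.0476
g = 17.57 m/s^2, so δg = 0.0476 × 17.57 = 0.837 m/s^2.

17.57 ± 0.837 m/s^2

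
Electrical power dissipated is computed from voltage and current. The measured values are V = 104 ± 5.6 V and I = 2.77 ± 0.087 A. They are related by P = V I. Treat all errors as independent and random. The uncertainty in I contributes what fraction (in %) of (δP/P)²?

25.4%

(δP/P)² = (1·δV/V)² + (1·δI/I)²
  V term: (1×0.0538)² = 0.00290
  I term: (1×0.0314)² = 0.000986
Total = 0.00389. Share from I = 0.000986/0.00389 = 0.254.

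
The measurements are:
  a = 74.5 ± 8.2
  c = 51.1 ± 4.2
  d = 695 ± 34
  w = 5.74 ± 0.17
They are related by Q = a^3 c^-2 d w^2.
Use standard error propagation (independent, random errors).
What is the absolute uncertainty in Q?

Products/powers → add relative errors in quadrature, weighted by exponent:
  (3·δa/a)² = (3×0.110)² = 0.109;  (-2·δc/c)² = (-2×0.0822)² = 0.0270;  (1·δd/d)² = (1×0.0489)² = 0.00239;  (2·δw/w)² = (2×0.0296)² = 0.00351
δQ/Q = √(0.142) = 0.377
Q = 3.63e+06, so δQ = 0.377 × 3.63e+06 = 1.37e+06.

1.37e+06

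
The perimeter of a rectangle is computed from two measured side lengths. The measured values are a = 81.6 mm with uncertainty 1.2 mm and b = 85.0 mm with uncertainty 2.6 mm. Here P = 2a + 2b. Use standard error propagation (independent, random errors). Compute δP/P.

P is a linear combination, so absolute uncertainties add in quadrature:
  (2·δa)² = 5.76;  (2·δb)² = 27.0
δP = √(32.8) = 5.73 mm
P = 333 mm, so δP/P = 5.73/333 = 0.0172.

0.0172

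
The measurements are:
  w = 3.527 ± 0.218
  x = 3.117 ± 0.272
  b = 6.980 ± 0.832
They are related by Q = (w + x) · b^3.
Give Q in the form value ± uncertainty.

2259 ± 817

Let u = w + x = 6.644. δu = √(δw² + δx²) = √(0.0475 + 0.0740) = 0.349, so δu/u = 0.0525.
Q is then a monomial in u, b:
δQ/Q = √((δu/u)² + (3·δb/b)²) = √(0.00275 + 0.128) = 0.361
Q = 2259, so δQ = 0.361 × 2259 = 817.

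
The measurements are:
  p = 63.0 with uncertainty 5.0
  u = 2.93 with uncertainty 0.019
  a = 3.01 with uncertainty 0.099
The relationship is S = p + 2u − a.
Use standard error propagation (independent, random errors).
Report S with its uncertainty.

Sums and differences: (δS)² = Σ (cᵢ δxᵢ)².
  (δp)² = 25.0;  (2·δu)² = 0.00144;  (δa)² = 0.00980
δS = √(25.0) = 5.00
S = 65.8.

65.8 ± 5.00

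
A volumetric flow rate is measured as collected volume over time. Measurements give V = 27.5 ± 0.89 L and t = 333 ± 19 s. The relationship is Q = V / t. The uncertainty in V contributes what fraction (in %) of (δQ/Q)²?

(δQ/Q)² = (1·δV/V)² + (-1·δt/t)²
  V term: (1×0.0324)² = 0.00105
  t term: (-1×0.0571)² = 0.00326
Total = 0.00430. Share from V = 0.00105/0.00430 = 0.243.

24.3%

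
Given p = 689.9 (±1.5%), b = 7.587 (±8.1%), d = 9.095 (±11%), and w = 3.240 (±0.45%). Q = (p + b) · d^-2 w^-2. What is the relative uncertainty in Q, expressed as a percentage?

Let u = p + b = 697.5. δu = √(δp² + δb²) = √(107 + 0.378) = 10.4, so δu/u = 0.0149.
Q is then a monomial in u, d, w:
δQ/Q = √((δu/u)² + (-2·δd/d)² + (-2·δw/w)²) = √(0.000221 + 0.0484 + 8.1e-05) = 0.221

22.1%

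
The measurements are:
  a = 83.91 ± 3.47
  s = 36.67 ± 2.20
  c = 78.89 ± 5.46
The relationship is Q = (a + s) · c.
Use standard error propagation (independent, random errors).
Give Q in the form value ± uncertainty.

Let u = a + s = 120.6. δu = √(δa² + δs²) = √(12.0 + 4.84) = 4.11, so δu/u = 0.0341.
Q is then a monomial in u, c:
δQ/Q = √((δu/u)² + (1·δc/c)²) = √(0.00116 + 0.00479) = 0.0771
Q = 9513, so δQ = 0.0771 × 9513 = 734.

9513 ± 734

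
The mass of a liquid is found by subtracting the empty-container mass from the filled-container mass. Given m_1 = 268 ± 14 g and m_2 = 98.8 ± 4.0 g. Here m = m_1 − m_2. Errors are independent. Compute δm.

Absolute uncertainties add in quadrature for a linear combination:
  (δm_1)² = 196;  (δm_2)² = 16.0
δm = √(212) = 14.6 g

14.6 g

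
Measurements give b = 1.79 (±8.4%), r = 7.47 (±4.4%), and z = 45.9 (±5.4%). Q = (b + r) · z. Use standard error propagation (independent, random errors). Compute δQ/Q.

0.0666

Let u = b + r = 9.26. δu = √(δb² + δr²) = √(0.0226 + 0.108) = 0.361, so δu/u = 0.0390.
Q is then a monomial in u, z:
δQ/Q = √((δu/u)² + (1·δz/z)²) = √(0.00152 + 0.00292) = 0.0666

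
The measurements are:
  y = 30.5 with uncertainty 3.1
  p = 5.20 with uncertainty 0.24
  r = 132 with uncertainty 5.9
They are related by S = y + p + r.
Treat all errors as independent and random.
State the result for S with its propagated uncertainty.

Each term contributes (cᵢ δxᵢ)² to (δS)²:
  (δy)² = 9.61;  (δp)² = 0.0576;  (δr)² = 34.8
δS = √(44.5) = 6.67
S = 168.

168 ± 6.67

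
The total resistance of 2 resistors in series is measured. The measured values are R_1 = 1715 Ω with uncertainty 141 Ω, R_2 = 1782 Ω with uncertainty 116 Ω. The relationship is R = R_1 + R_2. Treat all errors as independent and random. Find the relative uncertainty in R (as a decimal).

0.0522

Absolute uncertainties add in quadrature for a linear combination:
  (δR_1)² = 19900;  (δR_2)² = 13500
δR = √(33300) = 183 Ω
R = 3497 Ω, so δR/R = 183/3497 = 0.0522.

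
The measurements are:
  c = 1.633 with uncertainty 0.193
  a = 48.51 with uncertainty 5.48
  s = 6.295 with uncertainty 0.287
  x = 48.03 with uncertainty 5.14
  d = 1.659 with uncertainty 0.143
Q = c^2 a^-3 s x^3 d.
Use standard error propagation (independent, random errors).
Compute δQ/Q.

Relative error in a monomial: (δQ/Q)² = Σ (nᵢ · δxᵢ/xᵢ)².
  (2·δc/c)² = (2×0.118)² = 0.0559;  (-3·δa/a)² = (-3×0.113)² = 0.115;  (1·δs/s)² = (1×0.0456)² = 0.00208;  (3·δx/x)² = (3×0.107)² = 0.103;  (1·δd/d)² = (1×0.0862)² = 0.00743
δQ/Q = √(0.283) = 0.532

0.532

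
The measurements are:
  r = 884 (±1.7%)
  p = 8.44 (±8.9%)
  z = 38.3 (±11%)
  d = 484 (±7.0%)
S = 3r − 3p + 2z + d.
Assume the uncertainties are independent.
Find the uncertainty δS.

57.1

Each term contributes (cᵢ δxᵢ)² to (δS)²:
  (3·δr)² = 2030;  (3·δp)² = 5.08;  (2·δz)² = 71.0;  (δd)² = 1150
δS = √(3260) = 57.1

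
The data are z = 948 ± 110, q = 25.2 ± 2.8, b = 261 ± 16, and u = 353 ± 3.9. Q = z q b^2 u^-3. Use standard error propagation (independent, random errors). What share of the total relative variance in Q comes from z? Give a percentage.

(δQ/Q)² = (1·δz/z)² + (1·δq/q)² + (2·δb/b)² + (-3·δu/u)²
  z term: (1×0.116)² = 0.0135
  q term: (1×0.111)² = 0.0123
  b term: (2×0.0613)² = 0.0150
  u term: (-3×0.0110)² = 0.00110
Total = 0.0419. Share from z = 0.0135/0.0419 = 0.321.

32.1%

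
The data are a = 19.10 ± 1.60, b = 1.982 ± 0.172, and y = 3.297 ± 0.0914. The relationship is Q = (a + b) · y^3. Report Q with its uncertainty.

Let u = a + b = 21.08. δu = √(δa² + δb²) = √(2.56 + 0.0296) = 1.61, so δu/u = 0.0763.
Q is then a monomial in u, y:
δQ/Q = √((δu/u)² + (3·δy/y)²) = √(0.00583 + 0.00692) = 0.113
Q = 755.6, so δQ = 0.113 × 755.6 = 85.3.

755.6 ± 85.3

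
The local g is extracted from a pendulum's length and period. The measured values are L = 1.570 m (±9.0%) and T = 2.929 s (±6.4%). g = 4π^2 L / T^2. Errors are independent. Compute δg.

1.13 m/s^2

For a monomial g ∝ L, T^-2, fractional errors add in quadrature:
  (1·δL/L)² = (1×0.0900)² = 0.00810;  (-2·δT/T)² = (-2×0.0640)² = 0.0164
δg/g = √(0.0245) = 0.156
g = 7.225 m/s^2, so δg = 0.156 × 7.225 = 1.13 m/s^2.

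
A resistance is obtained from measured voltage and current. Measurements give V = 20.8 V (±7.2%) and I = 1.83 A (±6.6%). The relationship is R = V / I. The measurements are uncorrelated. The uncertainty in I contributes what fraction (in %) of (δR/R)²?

(δR/R)² = (1·δV/V)² + (-1·δI/I)²
  V term: (1×0.0720)² = 0.00518
  I term: (-1×0.0660)² = 0.00436
Total = 0.00954. Share from I = 0.00436/0.00954 = 0.457.

45.7%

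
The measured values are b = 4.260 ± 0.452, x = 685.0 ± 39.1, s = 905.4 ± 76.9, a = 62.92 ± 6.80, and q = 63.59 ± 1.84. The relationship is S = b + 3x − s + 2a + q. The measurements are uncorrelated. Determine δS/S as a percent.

For a sum/difference, combine absolute errors in quadrature:
  (δb)² = 0.204;  (3·δx)² = 13800;  (δs)² = 5910;  (2·δa)² = 185;  (δq)² = 3.39
δS = √(19900) = 141
S = 1343, so δS/S = 141/1343 = 0.105.

10.5%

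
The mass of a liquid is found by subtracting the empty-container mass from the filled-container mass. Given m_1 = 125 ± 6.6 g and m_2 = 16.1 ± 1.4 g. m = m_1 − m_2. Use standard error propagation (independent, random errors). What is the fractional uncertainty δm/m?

For a sum/difference, combine absolute errors in quadrature:
  (δm_1)² = 43.6;  (δm_2)² = 1.96
δm = √(45.5) = 6.75 g
m = 109 g, so δm/m = 6.75/109 = 0.0620.

0.0620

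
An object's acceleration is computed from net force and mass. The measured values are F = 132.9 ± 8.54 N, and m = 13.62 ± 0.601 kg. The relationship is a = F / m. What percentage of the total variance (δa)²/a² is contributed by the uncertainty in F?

68.0%

(δa/a)² = (1·δF/F)² + (-1·δm/m)²
  F term: (1×0.0643)² = 0.00413
  m term: (-1×0.0441)² = 0.00195
Total = 0.00608. Share from F = 0.00413/0.00608 = 0.680.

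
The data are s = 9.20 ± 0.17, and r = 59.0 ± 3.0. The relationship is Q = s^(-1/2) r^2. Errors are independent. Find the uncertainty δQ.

117

Since Q is a product/quotient, work with relative uncertainties:
  (−½·δs/s)² = (-0.5×0.0185)² = 8.54e-05;  (2·δr/r)² = (2×0.0508)² = 0.0103
δQ/Q = √(0.0104) = 0.102
Q = 1150, so δQ = 0.102 × 1150 = 117.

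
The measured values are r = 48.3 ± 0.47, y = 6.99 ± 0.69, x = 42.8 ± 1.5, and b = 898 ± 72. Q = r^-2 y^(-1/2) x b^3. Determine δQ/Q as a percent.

For a monomial Q ∝ r^-2, y^(-1/2), x, b^3, fractional errors add in quadrature:
  (-2·δr/r)² = (-2×0.00973)² = 0.000379;  (−½·δy/y)² = (-0.5×0.0987)² = 0.00244;  (1·δx/x)² = (1×0.0350)² = 0.00123;  (3·δb/b)² = (3×0.0802)² = 0.0579
δQ/Q = √(0.0619) = 0.249

24.9%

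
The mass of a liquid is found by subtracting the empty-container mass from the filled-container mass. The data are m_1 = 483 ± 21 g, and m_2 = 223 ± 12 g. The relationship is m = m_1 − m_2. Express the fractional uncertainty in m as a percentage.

Sums and differences: (δm)² = Σ (cᵢ δxᵢ)².
  (δm_1)² = 441;  (δm_2)² = 144
δm = √(585) = 24.2 g
m = 260 g, so δm/m = 24.2/260 = 0.0930.

9.30%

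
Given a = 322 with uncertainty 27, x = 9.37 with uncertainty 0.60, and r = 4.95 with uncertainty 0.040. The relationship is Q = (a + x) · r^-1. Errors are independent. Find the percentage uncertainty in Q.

Let u = a + x = 331. δu = √(δa² + δx²) = √(729 + 0.360) = 27.0, so δu/u = 0.0815.
Q is then a monomial in u, r:
δQ/Q = √((δu/u)² + (-1·δr/r)²) = √(0.00664 + 6.53e-05) = 0.0819

8.19%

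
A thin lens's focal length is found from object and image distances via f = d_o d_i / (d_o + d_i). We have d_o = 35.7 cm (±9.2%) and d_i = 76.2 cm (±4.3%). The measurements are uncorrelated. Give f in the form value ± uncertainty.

24.3 ± 1.56 cm

∂f/∂d_o = (d_i/(d_o+d_i))² = 0.464;  ∂f/∂d_i = (d_o/(d_o+d_i))² = 0.102
δf = √((∂f/∂d_o · δd_o)² + (∂f/∂d_i · δd_i)²) = √(2.32 + 0.111) = 1.56 cm
f = 24.3 cm.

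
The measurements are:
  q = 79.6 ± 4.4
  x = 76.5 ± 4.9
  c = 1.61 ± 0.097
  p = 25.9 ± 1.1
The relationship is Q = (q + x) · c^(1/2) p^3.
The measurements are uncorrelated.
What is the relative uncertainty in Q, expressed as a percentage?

Let u = q + x = 156. δu = √(δq² + δx²) = √(19.4 + 24.0) = 6.59, so δu/u = 0.0422.
Q is then a monomial in u, c, p:
δQ/Q = √((δu/u)² + (½·δc/c)² + (3·δp/p)²) = √(0.00178 + 0.000907 + 0.0162) = 0.138

13.8%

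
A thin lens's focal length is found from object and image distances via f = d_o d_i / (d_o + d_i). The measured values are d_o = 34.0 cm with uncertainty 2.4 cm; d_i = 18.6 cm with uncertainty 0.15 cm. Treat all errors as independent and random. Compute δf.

∂f/∂d_o = (d_i/(d_o+d_i))² = 0.125;  ∂f/∂d_i = (d_o/(d_o+d_i))² = 0.418
δf = √((∂f/∂d_o · δd_o)² + (∂f/∂d_i · δd_i)²) = √(0.0901 + 0.00393) = 0.307 cm

0.307 cm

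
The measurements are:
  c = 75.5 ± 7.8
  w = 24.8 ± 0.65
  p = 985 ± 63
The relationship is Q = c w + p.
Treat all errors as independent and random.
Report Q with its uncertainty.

Let h = c·w = 1870. δh/h = √((1·δc/c)² + (1·δw/w)²) = √(0.0107 + 0.000687) = 0.107, so δh = 200.
Q = h + p: δQ = √(δh² + δp²) = √(39800 + 3970) = 209
Q = 2860.

2860 ± 209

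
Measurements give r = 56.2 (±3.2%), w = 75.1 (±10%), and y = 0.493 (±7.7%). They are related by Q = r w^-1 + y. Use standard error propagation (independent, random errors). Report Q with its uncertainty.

Let p = r·w^-1 = 0.748. δp/p = √((1·δr/r)² + (-1·δw/w)²) = √(0.00102 + 0.0100) = 0.105, so δp = 0.0786.
Q = p + y: δQ = √(δp² + δy²) = √(0.00617 + 0.00144) = 0.0873
Q = 1.24.

1.24 ± 0.0873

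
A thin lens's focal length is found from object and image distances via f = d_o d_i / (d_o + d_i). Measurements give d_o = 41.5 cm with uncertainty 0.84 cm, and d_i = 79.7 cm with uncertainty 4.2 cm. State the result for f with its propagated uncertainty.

∂f/∂d_o = (d_i/(d_o+d_i))² = 0.432;  ∂f/∂d_i = (d_o/(d_o+d_i))² = 0.117
δf = √((∂f/∂d_o · δd_o)² + (∂f/∂d_i · δd_i)²) = √(0.132 + 0.242) = 0.612 cm
f = 27.3 cm.

27.3 ± 0.612 cm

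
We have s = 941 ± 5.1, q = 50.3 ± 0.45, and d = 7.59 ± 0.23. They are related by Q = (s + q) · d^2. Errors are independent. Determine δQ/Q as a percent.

Let u = s + q = 991. δu = √(δs² + δq²) = √(26.0 + 0.203) = 5.12, so δu/u = 0.00516.
Q is then a monomial in u, d:
δQ/Q = √((δu/u)² + (2·δd/d)²) = √(2.67e-05 + 0.00367) = 0.0608

6.08%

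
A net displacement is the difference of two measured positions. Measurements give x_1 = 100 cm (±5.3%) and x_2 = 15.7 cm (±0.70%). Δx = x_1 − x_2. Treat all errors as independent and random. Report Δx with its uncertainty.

Δx is a linear combination, so absolute uncertainties add in quadrature:
  (δx_1)² = 28.1;  (δx_2)² = 0.0121
δΔx = √(28.1) = 5.30 cm
Δx = 84.3 cm.

84.3 ± 5.30 cm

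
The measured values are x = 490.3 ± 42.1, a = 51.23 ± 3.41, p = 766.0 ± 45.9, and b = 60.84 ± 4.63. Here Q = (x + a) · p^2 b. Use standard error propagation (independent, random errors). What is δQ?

3.13e+09

Let u = x + a = 541.5. δu = √(δx² + δa²) = √(1770 + 11.6) = 42.2, so δu/u = 0.0780.
Q is then a monomial in u, p, b:
δQ/Q = √((δu/u)² + (2·δp/p)² + (1·δb/b)²) = √(0.00608 + 0.0144 + 0.00579) = 0.162
Q = 1.933e+10, so δQ = 0.162 × 1.933e+10 = 3.13e+09.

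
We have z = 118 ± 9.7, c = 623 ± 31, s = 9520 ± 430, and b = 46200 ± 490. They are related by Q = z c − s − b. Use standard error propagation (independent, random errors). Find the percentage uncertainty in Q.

39.9%

Let p = z·c = 73500. δp/p = √((1·δz/z)² + (1·δc/c)²) = √(0.00676 + 0.00248) = 0.0961, so δp = 7060.
Q = p − s − b: δQ = √(δp² + δs² + δb²) = √(4.99e+07 + 1.85e+05 + 2.4e+05) = 7090
Q = 17800, so δQ/Q = 7090/17800 = 0.399.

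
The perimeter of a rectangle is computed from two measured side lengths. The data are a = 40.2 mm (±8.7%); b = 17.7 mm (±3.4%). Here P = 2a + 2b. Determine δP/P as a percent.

For a sum/difference, combine absolute errors in quadrature:
  (2·δa)² = 48.9;  (2·δb)² = 1.45
δP = √(50.4) = 7.10 mm
P = 116 mm, so δP/P = 7.10/116 = 0.0613.

6.13%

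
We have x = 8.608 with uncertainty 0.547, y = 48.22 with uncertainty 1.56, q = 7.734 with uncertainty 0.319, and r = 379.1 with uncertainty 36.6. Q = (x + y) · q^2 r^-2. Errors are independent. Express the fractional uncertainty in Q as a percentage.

Let u = x + y = 56.83. δu = √(δx² + δy²) = √(0.299 + 2.43) = 1.65, so δu/u = 0.0291.
Q is then a monomial in u, q, r:
δQ/Q = √((δu/u)² + (2·δq/q)² + (-2·δr/r)²) = √(0.000846 + 0.00681 + 0.0373) = 0.212

21.2%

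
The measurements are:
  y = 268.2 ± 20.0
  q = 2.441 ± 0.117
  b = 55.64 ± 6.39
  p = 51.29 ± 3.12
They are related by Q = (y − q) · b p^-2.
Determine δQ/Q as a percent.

18.3%

Let u = y − q = 265.8. δu = √(δy² + δq²) = √(400 + 0.0137) = 20.0, so δu/u = 0.0753.
Q is then a monomial in u, b, p:
δQ/Q = √((δu/u)² + (1·δb/b)² + (-2·δp/p)²) = √(0.00566 + 0.0132 + 0.0148) = 0.183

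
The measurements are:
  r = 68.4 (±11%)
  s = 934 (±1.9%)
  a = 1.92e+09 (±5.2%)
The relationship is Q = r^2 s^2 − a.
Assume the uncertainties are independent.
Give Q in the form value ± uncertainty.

(2.16 ± 0.917) × 10^9

Let p = r^2·s^2 = 4.08e+09. δp/p = √((2·δr/r)² + (2·δs/s)²) = √(0.0484 + 0.00144) = 0.223, so δp = 9.11e+08.
Q = p − a: δQ = √(δp² + δa²) = √(8.3e+17 + 9.97e+15) = 9.17e+08
Q = 2.16e+09.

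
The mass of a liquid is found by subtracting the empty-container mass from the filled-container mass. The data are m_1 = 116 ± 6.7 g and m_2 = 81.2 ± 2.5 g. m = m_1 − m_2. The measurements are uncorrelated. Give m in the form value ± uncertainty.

Each term contributes (cᵢ δxᵢ)² to (δm)²:
  (δm_1)² = 44.9;  (δm_2)² = 6.25
δm = √(51.1) = 7.15 g
m = 34.8 g.

34.8 ± 7.15 g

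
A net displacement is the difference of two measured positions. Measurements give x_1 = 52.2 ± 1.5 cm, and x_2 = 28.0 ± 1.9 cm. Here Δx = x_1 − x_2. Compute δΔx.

2.42 cm

Δx is a linear combination, so absolute uncertainties add in quadrature:
  (δx_1)² = 2.25;  (δx_2)² = 3.61
δΔx = √(5.86) = 2.42 cm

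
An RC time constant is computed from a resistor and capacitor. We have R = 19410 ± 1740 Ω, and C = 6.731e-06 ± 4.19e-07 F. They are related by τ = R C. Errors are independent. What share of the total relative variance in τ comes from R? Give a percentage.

(δτ/τ)² = (1·δR/R)² + (1·δC/C)²
  R term: (1×0.0896)² = 0.00804
  C term: (1×0.0622)² = 0.00387
Total = 0.0119. Share from R = 0.00804/0.0119 = 0.675.

67.5%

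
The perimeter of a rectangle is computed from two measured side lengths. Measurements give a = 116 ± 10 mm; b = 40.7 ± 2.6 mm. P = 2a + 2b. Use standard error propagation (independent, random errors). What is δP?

20.7 mm

Each term contributes (cᵢ δxᵢ)² to (δP)²:
  (2·δa)² = 400;  (2·δb)² = 27.0
δP = √(427) = 20.7 mm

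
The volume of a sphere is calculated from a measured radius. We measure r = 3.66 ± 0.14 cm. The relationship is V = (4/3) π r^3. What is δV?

V ∝ r^3, so δV/V = |3| · δr/r = 3 × 0.0383 = 0.115.
V = 205 cm^3, so δV = 0.115 × 205 = 23.6 cm^3.

23.6 cm^3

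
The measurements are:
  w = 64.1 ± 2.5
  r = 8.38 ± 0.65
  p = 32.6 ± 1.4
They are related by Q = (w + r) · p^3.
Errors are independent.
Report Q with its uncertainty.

(2.51 ± 0.336) × 10^6

Let u = w + r = 72.5. δu = √(δw² + δr²) = √(6.25 + 0.423) = 2.58, so δu/u = 0.0356.
Q is then a monomial in u, p:
δQ/Q = √((δu/u)² + (3·δp/p)²) = √(0.00127 + 0.0166) = 0.134
Q = 2.51e+06, so δQ = 0.134 × 2.51e+06 = 3.36e+05.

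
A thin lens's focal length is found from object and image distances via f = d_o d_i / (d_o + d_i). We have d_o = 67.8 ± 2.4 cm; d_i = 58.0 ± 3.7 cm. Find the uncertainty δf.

∂f/∂d_o = (d_i/(d_o+d_i))² = 0.213;  ∂f/∂d_i = (d_o/(d_o+d_i))² = 0.290
δf = √((∂f/∂d_o · δd_o)² + (∂f/∂d_i · δd_i)²) = √(0.260 + 1.16) = 1.19 cm

1.19 cm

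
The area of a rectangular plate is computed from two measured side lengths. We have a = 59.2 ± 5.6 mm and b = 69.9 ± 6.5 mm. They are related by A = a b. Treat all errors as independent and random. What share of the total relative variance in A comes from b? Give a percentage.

49.1%

(δA/A)² = (1·δa/a)² + (1·δb/b)²
  a term: (1×0.0946)² = 0.00895
  b term: (1×0.0930)² = 0.00865
Total = 0.0176. Share from b = 0.00865/0.0176 = 0.491.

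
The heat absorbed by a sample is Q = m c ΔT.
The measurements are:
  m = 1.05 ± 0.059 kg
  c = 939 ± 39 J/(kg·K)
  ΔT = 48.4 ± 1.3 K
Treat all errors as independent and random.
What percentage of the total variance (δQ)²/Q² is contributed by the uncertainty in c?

(δQ/Q)² = (1·δm/m)² + (1·δc/c)² + (1·δΔT/ΔT)²
  m term: (1×0.0562)² = 0.00316
  c term: (1×0.0415)² = 0.00173
  ΔT term: (1×0.0269)² = 0.000721
Total = 0.00560. Share from c = 0.00173/0.00560 = 0.308.

30.8%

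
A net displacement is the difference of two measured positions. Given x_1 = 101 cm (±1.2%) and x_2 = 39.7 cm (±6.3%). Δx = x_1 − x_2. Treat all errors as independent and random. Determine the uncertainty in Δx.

For a sum/difference, combine absolute errors in quadrature:
  (δx_1)² = 1.47;  (δx_2)² = 6.26
δΔx = √(7.72) = 2.78 cm

2.78 cm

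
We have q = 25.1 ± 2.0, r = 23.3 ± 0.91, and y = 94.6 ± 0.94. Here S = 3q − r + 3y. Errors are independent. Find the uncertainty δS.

S is a linear combination, so absolute uncertainties add in quadrature:
  (3·δq)² = 36.0;  (δr)² = 0.828;  (3·δy)² = 7.95
δS = √(44.8) = 6.69

6.69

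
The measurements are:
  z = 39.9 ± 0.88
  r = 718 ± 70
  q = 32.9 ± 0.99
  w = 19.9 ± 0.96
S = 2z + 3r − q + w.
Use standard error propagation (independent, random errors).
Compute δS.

Absolute uncertainties add in quadrature for a linear combination:
  (2·δz)² = 3.10;  (3·δr)² = 44100;  (δq)² = 0.980;  (δw)² = 0.922
δS = √(44100) = 210

210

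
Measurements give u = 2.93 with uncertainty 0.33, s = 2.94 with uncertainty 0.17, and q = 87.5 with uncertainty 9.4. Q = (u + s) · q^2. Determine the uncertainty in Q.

Let w = u + s = 5.87. δw = √(δu² + δs²) = √(0.109 + 0.0289) = 0.371, so δw/w = 0.0632.
Q is then a monomial in w, q:
δQ/Q = √((δw/w)² + (2·δq/q)²) = √(0.00400 + 0.0462) = 0.224
Q = 44900, so δQ = 0.224 × 44900 = 10100.

10100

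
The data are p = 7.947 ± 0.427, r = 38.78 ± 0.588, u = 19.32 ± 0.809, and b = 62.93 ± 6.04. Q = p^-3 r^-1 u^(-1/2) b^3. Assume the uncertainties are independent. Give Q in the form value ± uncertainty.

Relative error in a monomial: (δQ/Q)² = Σ (nᵢ · δxᵢ/xᵢ)².
  (-3·δp/p)² = (-3×0.0537)² = 0.0260;  (-1·δr/r)² = (-1×0.0152)² = 0.000230;  (−½·δu/u)² = (-0.5×0.0419)² = 0.000438;  (3·δb/b)² = (3×0.0960)² = 0.0829
δQ/Q = √(0.110) = 0.331
Q = 2.913, so δQ = 0.331 × 2.913 = 0.964.

2.913 ± 0.964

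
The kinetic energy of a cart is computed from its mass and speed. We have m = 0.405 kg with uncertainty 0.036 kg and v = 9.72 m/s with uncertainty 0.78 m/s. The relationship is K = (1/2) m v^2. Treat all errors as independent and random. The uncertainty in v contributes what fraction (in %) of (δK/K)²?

(δK/K)² = (1·δm/m)² + (2·δv/v)²
  m term: (1×0.0889)² = 0.00790
  v term: (2×0.0802)² = 0.0258
Total = 0.0337. Share from v = 0.0258/0.0337 = 0.765.

76.5%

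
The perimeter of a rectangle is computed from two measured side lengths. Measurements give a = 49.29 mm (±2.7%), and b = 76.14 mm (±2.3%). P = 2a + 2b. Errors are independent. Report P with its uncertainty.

Each term contributes (cᵢ δxᵢ)² to (δP)²:
  (2·δa)² = 7.08;  (2·δb)² = 12.3
δP = √(19.4) = 4.40 mm
P = 250.9 mm.

250.9 ± 4.40 mm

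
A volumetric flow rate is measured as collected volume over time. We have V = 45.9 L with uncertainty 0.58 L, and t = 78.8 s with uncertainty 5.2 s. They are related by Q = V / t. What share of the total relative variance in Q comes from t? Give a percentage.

(δQ/Q)² = (1·δV/V)² + (-1·δt/t)²
  V term: (1×0.0126)² = 0.000160
  t term: (-1×0.0660)² = 0.00435
Total = 0.00451. Share from t = 0.00435/0.00451 = 0.965.

96.5%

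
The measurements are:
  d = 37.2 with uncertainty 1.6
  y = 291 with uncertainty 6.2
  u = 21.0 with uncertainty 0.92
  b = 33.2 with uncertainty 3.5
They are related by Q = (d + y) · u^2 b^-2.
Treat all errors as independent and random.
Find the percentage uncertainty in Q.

22.9%

Let w = d + y = 328. δw = √(δd² + δy²) = √(2.56 + 38.4) = 6.40, so δw/w = 0.0195.
Q is then a monomial in w, u, b:
δQ/Q = √((δw/w)² + (2·δu/u)² + (-2·δb/b)²) = √(0.000381 + 0.00768 + 0.0445) = 0.229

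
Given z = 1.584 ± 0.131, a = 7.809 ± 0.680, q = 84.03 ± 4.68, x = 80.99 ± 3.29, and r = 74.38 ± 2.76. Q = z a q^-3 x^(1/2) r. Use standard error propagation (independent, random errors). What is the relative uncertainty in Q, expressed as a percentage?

Relative error in a monomial: (δQ/Q)² = Σ (nᵢ · δxᵢ/xᵢ)².
  (1·δz/z)² = (1×0.0827)² = 0.00684;  (1·δa/a)² = (1×0.0871)² = 0.00758;  (-3·δq/q)² = (-3×0.0557)² = 0.0279;  (½·δx/x)² = (0.5×0.0406)² = 0.000413;  (1·δr/r)² = (1×0.0371)² = 0.00138
δQ/Q = √(0.0441) = 0.210

21.0%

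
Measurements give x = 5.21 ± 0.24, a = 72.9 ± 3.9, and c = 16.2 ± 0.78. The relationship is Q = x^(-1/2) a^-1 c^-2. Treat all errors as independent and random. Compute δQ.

Q is a product of powers, so relative uncertainties combine in quadrature:
  (−½·δx/x)² = (-0.5×0.0461)² = 0.000531;  (-1·δa/a)² = (-1×0.0535)² = 0.00286;  (-2·δc/c)² = (-2×0.0481)² = 0.00927
δQ/Q = √(0.0127) = 0.113
Q = 2.29e-05, so δQ = 0.113 × 2.29e-05 = 2.58e-06.

2.58e-06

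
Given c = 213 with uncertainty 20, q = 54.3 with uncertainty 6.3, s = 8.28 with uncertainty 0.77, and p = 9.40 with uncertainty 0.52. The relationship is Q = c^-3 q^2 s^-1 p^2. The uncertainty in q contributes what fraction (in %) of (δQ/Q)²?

34.9%

(δQ/Q)² = (-3·δc/c)² + (2·δq/q)² + (-1·δs/s)² + (2·δp/p)²
  c term: (-3×0.0939)² = 0.0793
  q term: (2×0.116)² = 0.0538
  s term: (-1×0.0930)² = 0.00865
  p term: (2×0.0553)² = 0.0122
Total = 0.154. Share from q = 0.0538/0.154 = 0.349.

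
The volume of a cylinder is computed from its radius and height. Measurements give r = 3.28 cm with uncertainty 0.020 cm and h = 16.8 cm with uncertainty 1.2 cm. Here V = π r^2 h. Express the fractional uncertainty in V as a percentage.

7.25%

Since V is a product/quotient, work with relative uncertainties:
  (2·δr/r)² = (2×0.00610)² = 0.000149;  (1·δh/h)² = (1×0.0714)² = 0.00510
δV/V = √(0.00525) = 0.0725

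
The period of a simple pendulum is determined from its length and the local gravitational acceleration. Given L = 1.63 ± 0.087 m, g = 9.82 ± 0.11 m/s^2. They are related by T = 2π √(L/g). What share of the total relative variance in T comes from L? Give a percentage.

(δT/T)² = (½·δL/L)² + (−½·δg/g)²
  L term: (0.5×0.0534)² = 0.000712
  g term: (-0.5×0.0112)² = 3.14e-05
Total = 0.000744. Share from L = 0.000712/0.000744 = 0.958.

95.8%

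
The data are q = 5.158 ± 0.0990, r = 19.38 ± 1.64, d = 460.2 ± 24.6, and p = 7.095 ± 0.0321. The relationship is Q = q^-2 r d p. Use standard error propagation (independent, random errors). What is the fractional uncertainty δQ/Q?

Since Q is a product/quotient, work with relative uncertainties:
  (-2·δq/q)² = (-2×0.0192)² = 0.00147;  (1·δr/r)² = (1×0.0846)² = 0.00716;  (1·δd/d)² = (1×0.0535)² = 0.00286;  (1·δp/p)² = (1×0.00452)² = 2.05e-05
δQ/Q = √(0.0115) = 0.107

0.107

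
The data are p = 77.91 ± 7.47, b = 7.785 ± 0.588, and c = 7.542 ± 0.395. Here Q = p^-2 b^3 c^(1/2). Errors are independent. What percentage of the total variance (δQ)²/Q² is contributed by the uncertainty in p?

(δQ/Q)² = (-2·δp/p)² + (3·δb/b)² + (½·δc/c)²
  p term: (-2×0.0959)² = 0.0368
  b term: (3×0.0755)² = 0.0513
  c term: (0.5×0.0524)² = 0.000686
Total = 0.0888. Share from p = 0.0368/0.0888 = 0.414.

41.4%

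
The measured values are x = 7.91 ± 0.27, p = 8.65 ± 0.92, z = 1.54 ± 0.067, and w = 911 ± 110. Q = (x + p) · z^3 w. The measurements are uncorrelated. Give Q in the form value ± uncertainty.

55100 ± 10300

Let u = x + p = 16.6. δu = √(δx² + δp²) = √(0.0729 + 0.846) = 0.959, so δu/u = 0.0579.
Q is then a monomial in u, z, w:
δQ/Q = √((δu/u)² + (3·δz/z)² + (1·δw/w)²) = √(0.00335 + 0.0170 + 0.0146) = 0.187
Q = 55100, so δQ = 0.187 × 55100 = 10300.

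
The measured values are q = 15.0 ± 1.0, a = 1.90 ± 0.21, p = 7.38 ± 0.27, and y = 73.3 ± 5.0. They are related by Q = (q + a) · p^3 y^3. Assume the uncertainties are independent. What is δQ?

Let u = q + a = 16.9. δu = √(δq² + δa²) = √(1.00 + 0.0441) = 1.02, so δu/u = 0.0605.
Q is then a monomial in u, p, y:
δQ/Q = √((δu/u)² + (3·δp/p)² + (3·δy/y)²) = √(0.00366 + 0.0120 + 0.0419) = 0.240
Q = 2.68e+09, so δQ = 0.240 × 2.68e+09 = 6.42e+08.

6.42e+08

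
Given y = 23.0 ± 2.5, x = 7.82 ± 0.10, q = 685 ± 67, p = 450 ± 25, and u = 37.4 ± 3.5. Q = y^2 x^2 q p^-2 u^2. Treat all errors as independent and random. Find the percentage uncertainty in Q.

32.4%

Relative error in a monomial: (δQ/Q)² = Σ (nᵢ · δxᵢ/xᵢ)².
  (2·δy/y)² = (2×0.109)² = 0.0473;  (2·δx/x)² = (2×0.0128)² = 0.000654;  (1·δq/q)² = (1×0.0978)² = 0.00957;  (-2·δp/p)² = (-2×0.0556)² = 0.0123;  (2·δu/u)² = (2×0.0936)² = 0.0350
δQ/Q = √(0.105) = 0.324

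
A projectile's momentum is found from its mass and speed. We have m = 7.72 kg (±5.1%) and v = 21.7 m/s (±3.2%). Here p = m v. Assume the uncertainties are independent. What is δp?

10.1 kg·m/s

Each factor contributes (exponent × relative error)² to (δp/p)²:
  (1·δm/m)² = (1×0.0510)² = 0.00260;  (1·δv/v)² = (1×0.0320)² = 0.00102
δp/p = √(0.00362) = 0.0602
p = 168 kg·m/s, so δp = 0.0602 × 168 = 10.1 kg·m/s.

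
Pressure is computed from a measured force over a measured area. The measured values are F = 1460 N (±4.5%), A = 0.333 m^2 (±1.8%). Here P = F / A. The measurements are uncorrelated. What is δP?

212 Pa

For a monomial P ∝ F, A^-1, fractional errors add in quadrature:
  (1·δF/F)² = (1×0.0450)² = 0.00203;  (-1·δA/A)² = (-1×0.0180)² = 0.000324
δP/P = √(0.00235) = 0.0485
P = 4380 Pa, so δP = 0.0485 × 4380 = 212 Pa.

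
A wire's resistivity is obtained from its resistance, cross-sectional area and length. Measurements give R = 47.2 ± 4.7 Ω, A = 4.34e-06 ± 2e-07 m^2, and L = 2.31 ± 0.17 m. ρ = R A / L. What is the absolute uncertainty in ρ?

Relative error in a monomial: (δρ/ρ)² = Σ (nᵢ · δxᵢ/xᵢ)².
  (1·δR/R)² = (1×0.0996)² = 0.00992;  (1·δA/A)² = (1×0.0461)² = 0.00212;  (-1·δL/L)² = (-1×0.0736)² = 0.00542
δρ/ρ = √(0.0175) = 0.132
ρ = 8.87e-05 Ω·m, so δρ = 0.132 × 8.87e-05 = 1.17e-05 Ω·m.

1.17e-05 Ω·m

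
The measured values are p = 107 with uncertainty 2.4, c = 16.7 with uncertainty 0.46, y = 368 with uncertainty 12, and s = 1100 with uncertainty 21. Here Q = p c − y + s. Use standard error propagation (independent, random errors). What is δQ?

Let w = p·c = 1790. δw/w = √((1·δp/p)² + (1·δc/c)²) = √(0.000503 + 0.000759) = 0.0355, so δw = 63.5.
Q = w − y + s: δQ = √(δw² + δy² + δs²) = √(4030 + 144 + 441) = 67.9

67.9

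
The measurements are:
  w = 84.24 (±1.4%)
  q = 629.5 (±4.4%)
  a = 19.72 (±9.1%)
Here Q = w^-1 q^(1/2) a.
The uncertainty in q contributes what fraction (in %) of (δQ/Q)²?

(δQ/Q)² = (-1·δw/w)² + (½·δq/q)² + (1·δa/a)²
  w term: (-1×0.0140)² = 0.000196
  q term: (0.5×0.0440)² = 0.000484
  a term: (1×0.0910)² = 0.00828
Total = 0.00896. Share from q = 0.000484/0.00896 = 0.0540.

5.40%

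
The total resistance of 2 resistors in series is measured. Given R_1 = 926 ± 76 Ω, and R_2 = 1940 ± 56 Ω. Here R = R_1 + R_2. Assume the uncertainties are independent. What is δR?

94.4 Ω

Sums and differences: (δR)² = Σ (cᵢ δxᵢ)².
  (δR_1)² = 5780;  (δR_2)² = 3140
δR = √(8910) = 94.4 Ω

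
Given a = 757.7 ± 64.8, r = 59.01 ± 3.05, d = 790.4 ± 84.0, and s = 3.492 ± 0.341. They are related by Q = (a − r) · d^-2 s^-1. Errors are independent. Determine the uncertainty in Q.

Let u = a − r = 698.7. δu = √(δa² + δr²) = √(4200 + 9.30) = 64.9, so δu/u = 0.0928.
Q is then a monomial in u, d, s:
δQ/Q = √((δu/u)² + (-2·δd/d)² + (-1·δs/s)²) = √(0.00862 + 0.0452 + 0.00954) = 0.252
Q = 0.0003203, so δQ = 0.252 × 0.0003203 = 8.06e-05.

8.06e-05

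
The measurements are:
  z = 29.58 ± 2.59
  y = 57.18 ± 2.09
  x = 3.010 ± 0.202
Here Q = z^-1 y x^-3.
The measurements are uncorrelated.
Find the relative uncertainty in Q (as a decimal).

For a monomial Q ∝ z^-1, y, x^-3, fractional errors add in quadrature:
  (-1·δz/z)² = (-1×0.0876)² = 0.00767;  (1·δy/y)² = (1×0.0366)² = 0.00134;  (-3·δx/x)² = (-3×0.0671)² = 0.0405
δQ/Q = √(0.0495) = 0.223

0.223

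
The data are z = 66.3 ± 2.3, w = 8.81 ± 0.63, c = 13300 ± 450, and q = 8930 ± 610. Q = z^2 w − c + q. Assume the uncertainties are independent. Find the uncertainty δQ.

Let p = z^2·w = 38700. δp/p = √((2·δz/z)² + (1·δw/w)²) = √(0.00481 + 0.00511) = 0.0996, so δp = 3860.
Q = p − c + q: δQ = √(δp² + δc² + δq²) = √(1.49e+07 + 2.02e+05 + 3.72e+05) = 3930

3930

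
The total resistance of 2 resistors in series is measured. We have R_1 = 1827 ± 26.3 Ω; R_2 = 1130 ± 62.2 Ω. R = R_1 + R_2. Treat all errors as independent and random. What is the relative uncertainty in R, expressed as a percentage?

2.28%

Sums and differences: (δR)² = Σ (cᵢ δxᵢ)².
  (δR_1)² = 692;  (δR_2)² = 3870
δR = √(4560) = 67.5 Ω
R = 2957 Ω, so δR/R = 67.5/2957 = 0.0228.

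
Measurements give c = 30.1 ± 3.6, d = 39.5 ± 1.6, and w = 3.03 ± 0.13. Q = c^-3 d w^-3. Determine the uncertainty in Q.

2e-05

Q is a product of powers, so relative uncertainties combine in quadrature:
  (-3·δc/c)² = (-3×0.120)² = 0.129;  (1·δd/d)² = (1×0.0405)² = 0.00164;  (-3·δw/w)² = (-3×0.0429)² = 0.0166
δQ/Q = √(0.147) = 0.383
Q = 5.21e-05, so δQ = 0.383 × 5.21e-05 = 2e-05.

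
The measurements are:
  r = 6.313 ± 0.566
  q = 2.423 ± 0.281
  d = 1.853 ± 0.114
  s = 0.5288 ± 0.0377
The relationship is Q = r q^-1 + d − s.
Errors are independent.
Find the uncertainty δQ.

0.400

Let p = r·q^-1 = 2.605. δp/p = √((1·δr/r)² + (-1·δq/q)²) = √(0.00804 + 0.0134) = 0.147, so δp = 0.382.
Q = p + d − s: δQ = √(δp² + δd² + δs²) = √(0.146 + 0.0130 + 0.00142) = 0.400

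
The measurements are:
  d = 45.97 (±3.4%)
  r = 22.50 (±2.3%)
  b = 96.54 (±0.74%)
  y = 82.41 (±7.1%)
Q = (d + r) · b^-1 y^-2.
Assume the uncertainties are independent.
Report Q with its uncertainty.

(1.044 ± 0.151) × 10^-4

Let u = d + r = 68.47. δu = √(δd² + δr²) = √(2.44 + 0.268) = 1.65, so δu/u = 0.0240.
Q is then a monomial in u, b, y:
δQ/Q = √((δu/u)² + (-1·δb/b)² + (-2·δy/y)²) = √(0.000578 + 5.48e-05 + 0.0202) = 0.144
Q = 0.0001044, so δQ = 0.144 × 0.0001044 = 1.51e-05.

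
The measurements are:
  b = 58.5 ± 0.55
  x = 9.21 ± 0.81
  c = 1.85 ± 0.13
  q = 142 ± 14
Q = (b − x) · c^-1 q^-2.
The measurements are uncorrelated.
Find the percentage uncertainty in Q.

Let u = b − x = 49.3. δu = √(δb² + δx²) = √(0.303 + 0.656) = 0.979, so δu/u = 0.0199.
Q is then a monomial in u, c, q:
δQ/Q = √((δu/u)² + (-1·δc/c)² + (-2·δq/q)²) = √(0.000395 + 0.00494 + 0.0389) = 0.210

21.0%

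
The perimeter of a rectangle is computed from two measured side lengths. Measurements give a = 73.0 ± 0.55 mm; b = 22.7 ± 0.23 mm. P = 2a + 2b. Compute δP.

Absolute uncertainties add in quadrature for a linear combination:
  (2·δa)² = 1.21;  (2·δb)² = 0.212
δP = √(1.42) = 1.19 mm

1.19 mm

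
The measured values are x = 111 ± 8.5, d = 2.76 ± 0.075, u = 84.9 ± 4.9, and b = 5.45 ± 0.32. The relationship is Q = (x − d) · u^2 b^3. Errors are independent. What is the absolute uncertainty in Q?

2.84e+07

Let w = x − d = 108. δw = √(δx² + δd²) = √(72.2 + 0.00562) = 8.50, so δw/w = 0.0785.
Q is then a monomial in w, u, b:
δQ/Q = √((δw/w)² + (2·δu/u)² + (3·δb/b)²) = √(0.00617 + 0.0133 + 0.0310) = 0.225
Q = 1.26e+08, so δQ = 0.225 × 1.26e+08 = 2.84e+07.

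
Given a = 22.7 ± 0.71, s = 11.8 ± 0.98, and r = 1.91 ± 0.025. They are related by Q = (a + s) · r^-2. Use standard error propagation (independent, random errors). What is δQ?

Let u = a + s = 34.5. δu = √(δa² + δs²) = √(0.504 + 0.960) = 1.21, so δu/u = 0.0351.
Q is then a monomial in u, r:
δQ/Q = √((δu/u)² + (-2·δr/r)²) = √(0.00123 + 0.000685) = 0.0438
Q = 9.46, so δQ = 0.0438 × 9.46 = 0.414.

0.414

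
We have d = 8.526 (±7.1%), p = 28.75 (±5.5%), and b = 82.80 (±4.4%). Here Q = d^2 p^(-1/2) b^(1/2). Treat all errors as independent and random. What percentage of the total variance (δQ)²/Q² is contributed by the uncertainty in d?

(δQ/Q)² = (2·δd/d)² + (−½·δp/p)² + (½·δb/b)²
  d term: (2×0.0710)² = 0.0202
  p term: (-0.5×0.0550)² = 0.000756
  b term: (0.5×0.0440)² = 0.000484
Total = 0.0214. Share from d = 0.0202/0.0214 = 0.942.

94.2%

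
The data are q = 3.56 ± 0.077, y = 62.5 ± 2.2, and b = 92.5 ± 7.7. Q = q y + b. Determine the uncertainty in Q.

Let p = q·y = 222. δp/p = √((1·δq/q)² + (1·δy/y)²) = √(0.000468 + 0.00124) = 0.0413, so δp = 9.19.
Q = p + b: δQ = √(δp² + δb²) = √(84.5 + 59.3) = 12.0

12.0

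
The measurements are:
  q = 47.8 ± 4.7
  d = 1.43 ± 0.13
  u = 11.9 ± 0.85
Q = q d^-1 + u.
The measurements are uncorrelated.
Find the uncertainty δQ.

Let p = q·d^-1 = 33.4. δp/p = √((1·δq/q)² + (-1·δd/d)²) = √(0.00967 + 0.00826) = 0.134, so δp = 4.48.
Q = p + u: δQ = √(δp² + δu²) = √(20.0 + 0.722) = 4.56

4.56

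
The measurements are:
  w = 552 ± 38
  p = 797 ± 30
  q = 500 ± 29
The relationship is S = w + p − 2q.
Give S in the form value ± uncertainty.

349 ± 75.6

Sums and differences: (δS)² = Σ (cᵢ δxᵢ)².
  (δw)² = 1440;  (δp)² = 900;  (2·δq)² = 3360
δS = √(5710) = 75.6
S = 349.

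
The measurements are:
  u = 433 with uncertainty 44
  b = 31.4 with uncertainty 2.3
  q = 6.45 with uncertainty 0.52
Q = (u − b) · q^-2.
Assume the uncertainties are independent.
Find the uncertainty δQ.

Let w = u − b = 402. δw = √(δu² + δb²) = √(1940 + 5.29) = 44.1, so δw/w = 0.110.
Q is then a monomial in w, q:
δQ/Q = √((δw/w)² + (-2·δq/q)²) = √(0.0120 + 0.0260) = 0.195
Q = 9.65, so δQ = 0.195 × 9.65 = 1.88.

1.88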